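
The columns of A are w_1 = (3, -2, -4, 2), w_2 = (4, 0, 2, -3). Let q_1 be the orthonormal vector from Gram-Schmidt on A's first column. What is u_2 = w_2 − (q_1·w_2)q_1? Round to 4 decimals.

u_2 = (4.1818, -0.1212, 1.7576, -2.8788)

w_1 = (3, -2, -4, 2); ‖w_1‖ = 5.7446, so q_1 = (0.5222, -0.3482, -0.6963, 0.3482).
q_1·w_2 = 0.5222·4 + (-0.3482)·0 + (-0.6963)·2 + 0.3482·(-3) = -0.3482.
u_2 = w_2 + 0.3482·q_1 = (4.1818, -0.1212, 1.7576, -2.8788).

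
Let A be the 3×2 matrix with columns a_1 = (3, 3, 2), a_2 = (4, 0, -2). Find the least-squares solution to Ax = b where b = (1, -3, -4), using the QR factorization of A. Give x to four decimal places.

a_1 = (3, 3, 2); ‖a_1‖ = 4.6904, so q_1 = (0.6396, 0.6396, 0.4264).
q_1·a_2 = 0.6396·4 + 0.6396·0 + 0.4264·(-2) = 1.7056.
u_2 = a_2 − 1.7056·q_1 = (2.9091, -1.0909, -2.7273).
‖u_2‖ = 4.1341, so q_2 = (0.7037, -0.2639, -0.6597).
Qᵀb = (-2.9848, 4.1341).
Back-substitute: x_2 = 4.1341/4.1341 = 1.0000.
x_1 = (-2.9848 − 1.7056·1.0000)/4.6904 = -1.0000.

x = (-1.0000, 1.0000)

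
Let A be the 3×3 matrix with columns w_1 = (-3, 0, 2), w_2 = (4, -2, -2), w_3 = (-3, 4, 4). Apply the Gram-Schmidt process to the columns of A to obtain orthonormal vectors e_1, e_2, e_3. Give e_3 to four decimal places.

e_1 = w_1/‖w_1‖ = (-3, 0, 2)/3.6056 = (-0.8321, 0.0000, 0.5547).
r_{12} = e_1·w_2 = -4.4376.
u_2 = w_2 + 4.4376·e_1 = (0.3077, -2.0000, 0.4615).
‖u_2‖ = 2.0755, so e_2 = (0.1482, -0.9636, 0.2224).
r_{13} = e_1·w_3 = 4.7150; r_{23} = e_2·w_3 = -3.4097.
u_3 = w_3 − 4.7150·e_1 + 3.4097·e_2 = (1.4286, 0.7143, 2.1429).
‖u_3‖ = 2.6726, so e_3 = (0.5345, 0.2673, 0.8018).

e_3 = (0.5345, 0.2673, 0.8018)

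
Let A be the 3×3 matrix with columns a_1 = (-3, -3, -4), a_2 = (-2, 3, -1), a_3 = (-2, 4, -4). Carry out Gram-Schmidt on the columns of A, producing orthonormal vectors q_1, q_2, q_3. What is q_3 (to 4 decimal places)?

q_3 = (0.6882, 0.2294, -0.6882)

a_1 = (-3, -3, -4); ‖a_1‖ = 5.8310, so q_1 = (-0.5145, -0.5145, -0.6860).
q_1·a_2 = (-0.5145)·(-2) + (-0.5145)·3 + (-0.6860)·(-1) = 0.1715.
u_2 = a_2 − 0.1715·q_1 = (-1.9118, 3.0882, -0.8824).
‖u_2‖ = 3.7377, so q_2 = (-0.5115, 0.8262, -0.2361).
q_1·a_3 = (-0.5145)·(-2) + (-0.5145)·4 + (-0.6860)·(-4) = 1.7150; q_2·a_3 = (-0.5115)·(-2) + 0.8262·4 + (-0.2361)·(-4) = 5.2722.
u_3 = a_3 − 1.7150·q_1 − 5.2722·q_2 = (1.5789, 0.5263, -1.5789).
‖u_3‖ = 2.2942, so q_3 = (0.6882, 0.2294, -0.6882).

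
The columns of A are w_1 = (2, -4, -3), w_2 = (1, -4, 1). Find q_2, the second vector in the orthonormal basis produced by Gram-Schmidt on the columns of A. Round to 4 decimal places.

q_1 = w_1/‖w_1‖ = (2, -4, -3)/5.3852 = (0.3714, -0.7428, -0.5571).
r_{12} = q_1·w_2 = 2.7854.
u_2 = w_2 − 2.7854·q_1 = (-0.0345, -1.9310, 2.5517).
‖u_2‖ = 3.2002, so q_2 = (-0.0108, -0.6034, 0.7974).

q_2 = (-0.0108, -0.6034, 0.7974)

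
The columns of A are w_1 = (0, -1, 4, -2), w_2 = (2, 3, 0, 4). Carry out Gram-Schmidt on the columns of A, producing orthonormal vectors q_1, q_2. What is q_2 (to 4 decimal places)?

w_1 = (0, -1, 4, -2); ‖w_1‖ = 4.5826, so q_1 = (0.0000, -0.2182, 0.8729, -0.4364).
q_1·w_2 = 0.0000·2 + (-0.2182)·3 + 0.8729·0 + (-0.4364)·4 = -2.4004.
u_2 = w_2 + 2.4004·q_1 = (2.0000, 2.4762, 2.0952, 2.9524).
‖u_2‖ = 4.8206, so q_2 = (0.4149, 0.5137, 0.4346, 0.6125).

q_2 = (0.4149, 0.5137, 0.4346, 0.6125)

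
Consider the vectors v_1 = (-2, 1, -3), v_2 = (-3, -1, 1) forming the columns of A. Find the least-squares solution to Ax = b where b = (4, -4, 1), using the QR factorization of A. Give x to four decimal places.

v_1 = (-2, 1, -3); ‖v_1‖ = 3.7417, so q_1 = (-0.5345, 0.2673, -0.8018).
q_1·v_2 = (-0.5345)·(-3) + 0.2673·(-1) + (-0.8018)·1 = 0.5345.
u_2 = v_2 − 0.5345·q_1 = (-2.7143, -1.1429, 1.4286).
‖u_2‖ = 3.2733, so q_2 = (-0.8292, -0.3491, 0.4364).
Qᵀb = (-4.0089, -1.4839).
Back-substitute: x_2 = -1.4839/3.2733 = -0.4533.
x_1 = (-4.0089 − 0.5345·(-0.4533))/3.7417 = -1.0067.

x = (-1.0067, -0.4533)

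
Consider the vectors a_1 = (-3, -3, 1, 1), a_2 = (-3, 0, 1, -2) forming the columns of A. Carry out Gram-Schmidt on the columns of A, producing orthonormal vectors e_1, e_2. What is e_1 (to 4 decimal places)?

a_1 = (-3, -3, 1, 1); ‖a_1‖ = 4.4721, so e_1 = (-0.6708, -0.6708, 0.2236, 0.2236).

e_1 = (-0.6708, -0.6708, 0.2236, 0.2236)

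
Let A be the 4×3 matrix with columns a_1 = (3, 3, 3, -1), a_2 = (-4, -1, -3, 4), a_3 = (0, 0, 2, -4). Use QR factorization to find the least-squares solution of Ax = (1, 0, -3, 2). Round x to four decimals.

x = (-0.4867, -0.5997, -1.1163)

a_1 = (3, 3, 3, -1); ‖a_1‖ = 5.2915, so q_1 = (0.5669, 0.5669, 0.5669, -0.1890).
q_1·a_2 = 0.5669·(-4) + 0.5669·(-1) + 0.5669·(-3) + (-0.1890)·4 = -5.2915.
u_2 = a_2 + 5.2915·q_1 = (-1.0000, 2.0000, 0.0000, 3.0000).
‖u_2‖ = 3.7417, so q_2 = (-0.2673, 0.5345, 0.0000, 0.8018).
q_1·a_3 = 0.5669·0 + 0.5669·0 + 0.5669·2 + (-0.1890)·(-4) = 1.8898; q_2·a_3 = (-0.2673)·0 + 0.5345·0 + 0.0000·2 + 0.8018·(-4) = -3.2071.
u_3 = a_3 − 1.8898·q_1 + 3.2071·q_2 = (-1.9286, 0.6429, 0.9286, -1.0714).
‖u_3‖ = 2.4785, so q_3 = (-0.7781, 0.2594, 0.3747, -0.4323).
Qᵀb = (-1.5119, 1.3363, -2.7667).
Back-substitute: x_3 = -2.7667/2.4785 = -1.1163.
x_2 = (1.3363 + 3.2071·(-1.1163))/3.7417 = -0.5997.
x_1 = (-1.5119 + 5.2915·(-0.5997) − 1.8898·(-1.1163))/5.2915 = -0.4867.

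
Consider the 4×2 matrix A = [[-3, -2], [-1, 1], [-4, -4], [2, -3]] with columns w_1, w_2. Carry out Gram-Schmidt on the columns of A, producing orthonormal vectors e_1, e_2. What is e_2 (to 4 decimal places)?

e_2 = (-0.1054, 0.3162, -0.4216, -0.8433)

e_1 = w_1/‖w_1‖ = (-3, -1, -4, 2)/5.4772 = (-0.5477, -0.1826, -0.7303, 0.3651).
r_{12} = e_1·w_2 = 2.7386.
u_2 = w_2 − 2.7386·e_1 = (-0.5000, 1.5000, -2.0000, -4.0000).
‖u_2‖ = 4.7434, so e_2 = (-0.1054, 0.3162, -0.4216, -0.8433).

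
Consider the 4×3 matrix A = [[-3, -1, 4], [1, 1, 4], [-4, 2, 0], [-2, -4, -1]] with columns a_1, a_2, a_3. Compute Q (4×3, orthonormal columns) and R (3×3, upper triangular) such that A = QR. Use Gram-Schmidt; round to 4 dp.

q_1 = a_1/‖a_1‖ = (-3, 1, -4, -2)/5.4772 = (-0.5477, 0.1826, -0.7303, -0.3651).
r_{12} = q_1·a_2 = 0.7303.
u_2 = a_2 − 0.7303·q_1 = (-0.6000, 0.8667, 2.5333, -3.7333).
‖u_2‖ = 4.6332, so q_2 = (-0.1295, 0.1871, 0.5468, -0.8058).
r_{13} = q_1·a_3 = -1.0954; r_{23} = q_2·a_3 = 1.0360.
u_3 = a_3 + 1.0954·q_1 − 1.0360·q_2 = (3.5342, 4.0062, -1.3665, -0.5652).
‖u_3‖ = 5.5432, so q_3 = (0.6376, 0.7227, -0.2465, -0.1020).

Q = [[-0.5477, -0.1295, 0.6376], [0.1826, 0.1871, 0.7227], [-0.7303, 0.5468, -0.2465], [-0.3651, -0.8058, -0.1020]], R = [[5.4772, 0.7303, -1.0954], [0.0000, 4.6332, 1.0360], [0.0000, 0.0000, 5.5432]]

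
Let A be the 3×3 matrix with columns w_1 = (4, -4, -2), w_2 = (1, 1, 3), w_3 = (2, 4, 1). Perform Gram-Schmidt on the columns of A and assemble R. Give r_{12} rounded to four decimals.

r_{12} = -1.0000

w_1 = (4, -4, -2); ‖w_1‖ = 6.0000, so q_1 = (0.6667, -0.6667, -0.3333).
r_{12} = q_1·w_2 = -1.0000.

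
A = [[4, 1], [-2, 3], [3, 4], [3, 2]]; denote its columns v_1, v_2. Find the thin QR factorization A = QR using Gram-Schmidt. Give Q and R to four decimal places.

v_1 = (4, -2, 3, 3); ‖v_1‖ = 6.1644, so q_1 = (0.6489, -0.3244, 0.4867, 0.4867).
q_1·v_2 = 0.6489·1 + (-0.3244)·3 + 0.4867·4 + 0.4867·2 = 2.5955.
u_2 = v_2 − 2.5955·q_1 = (-0.6842, 3.8421, 2.7368, 0.7368).
‖u_2‖ = 4.8232, so q_2 = (-0.1419, 0.7966, 0.5674, 0.1528).

Q = [[0.6489, -0.1419], [-0.3244, 0.7966], [0.4867, 0.5674], [0.4867, 0.1528]], R = [[6.1644, 2.5955], [0.0000, 4.8232]]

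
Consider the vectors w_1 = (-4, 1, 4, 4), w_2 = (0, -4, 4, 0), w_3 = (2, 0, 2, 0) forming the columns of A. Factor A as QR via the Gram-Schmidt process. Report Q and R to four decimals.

e_1 = w_1/‖w_1‖ = (-4, 1, 4, 4)/7.0000 = (-0.5714, 0.1429, 0.5714, 0.5714).
r_{12} = e_1·w_2 = 1.7143.
u_2 = w_2 − 1.7143·e_1 = (0.9796, -4.2449, 3.0204, -0.9796).
‖u_2‖ = 5.3908, so e_2 = (0.1817, -0.7874, 0.5603, -0.1817).
r_{13} = e_1·w_3 = 0.0000; r_{23} = e_2·w_3 = 1.4840.
u_3 = w_3 + 0.0000·e_1 − 1.4840·e_2 = (1.7303, 1.1685, 1.1685, 0.2697).
‖u_3‖ = 2.4079, so e_3 = (0.7186, 0.4853, 0.4853, 0.1120).

Q = [[-0.5714, 0.1817, 0.7186], [0.1429, -0.7874, 0.4853], [0.5714, 0.5603, 0.4853], [0.5714, -0.1817, 0.1120]], R = [[7.0000, 1.7143, 0.0000], [0.0000, 5.3908, 1.4840], [0.0000, 0.0000, 2.4079]]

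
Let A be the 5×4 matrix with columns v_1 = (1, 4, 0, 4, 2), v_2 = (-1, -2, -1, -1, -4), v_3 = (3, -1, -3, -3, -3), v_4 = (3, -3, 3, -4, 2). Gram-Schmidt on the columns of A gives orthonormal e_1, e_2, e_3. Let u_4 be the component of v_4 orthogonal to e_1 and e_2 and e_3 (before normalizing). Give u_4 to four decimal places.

u_4 = (1.8164, -0.6129, 2.2971, 0.5940, -0.8704)

v_1 = (1, 4, 0, 4, 2); ‖v_1‖ = 6.0828, so e_1 = (0.1644, 0.6576, 0.0000, 0.6576, 0.3288).
e_1·v_2 = 0.1644·(-1) + 0.6576·(-2) + 0.0000·(-1) + 0.6576·(-1) + 0.3288·(-4) = -3.4524.
u_2 = v_2 + 3.4524·e_1 = (-0.4324, 0.2703, -1.0000, 1.2703, -2.8649).
‖u_2‖ = 3.3288, so e_2 = (-0.1299, 0.0812, -0.3004, 0.3816, -0.8606).
e_1·v_3 = 0.1644·3 + 0.6576·(-1) + 0.0000·(-3) + 0.6576·(-3) + 0.3288·(-3) = -3.1236; e_2·v_3 = (-0.1299)·3 + 0.0812·(-1) + (-0.3004)·(-3) + 0.3816·(-3) + (-0.8606)·(-3) = 1.8674.
u_3 = v_3 + 3.1236·e_1 − 1.8674·e_2 = (3.7561, 0.9024, -2.4390, -1.6585, -0.3659).
‖u_3‖ = 4.8740, so e_3 = (0.7706, 0.1852, -0.5004, -0.3403, -0.0751).
e_1·v_4 = 0.1644·3 + 0.6576·(-3) + 0.0000·3 + 0.6576·(-4) + 0.3288·2 = -3.4524; e_2·v_4 = (-0.1299)·3 + 0.0812·(-3) + (-0.3004)·3 + 0.3816·(-4) + (-0.8606)·2 = -4.7821; e_3·v_4 = 0.7706·3 + 0.1852·(-3) + (-0.5004)·3 + (-0.3403)·(-4) + (-0.0751)·2 = 1.4662.
u_4 = v_4 + 3.4524·e_1 + 4.7821·e_2 − 1.4662·e_3 = (1.8164, -0.6129, 2.2971, 0.5940, -0.8704).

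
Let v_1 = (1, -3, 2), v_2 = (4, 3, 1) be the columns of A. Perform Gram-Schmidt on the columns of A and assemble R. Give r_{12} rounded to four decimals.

v_1 = (1, -3, 2); ‖v_1‖ = 3.7417, so q_1 = (0.2673, -0.8018, 0.5345).
r_{12} = q_1·v_2 = -0.8018.

r_{12} = -0.8018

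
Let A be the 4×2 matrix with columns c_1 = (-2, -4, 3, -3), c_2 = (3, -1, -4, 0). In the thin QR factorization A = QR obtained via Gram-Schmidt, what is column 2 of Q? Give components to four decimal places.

c_1 = (-2, -4, 3, -3); ‖c_1‖ = 6.1644, so q_1 = (-0.3244, -0.6489, 0.4867, -0.4867).
q_1·c_2 = (-0.3244)·3 + (-0.6489)·(-1) + 0.4867·(-4) + (-0.4867)·0 = -2.2711.
u_2 = c_2 + 2.2711·q_1 = (2.2632, -2.4737, -2.8947, -1.1053).
‖u_2‖ = 4.5653, so q_2 = (0.4957, -0.5418, -0.6341, -0.2421).

q_2 = (0.4957, -0.5418, -0.6341, -0.2421)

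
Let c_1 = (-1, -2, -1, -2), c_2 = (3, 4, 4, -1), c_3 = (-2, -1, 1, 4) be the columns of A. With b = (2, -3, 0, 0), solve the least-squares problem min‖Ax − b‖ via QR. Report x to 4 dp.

e_1 = c_1/‖c_1‖ = (-1, -2, -1, -2)/3.1623 = (-0.3162, -0.6325, -0.3162, -0.6325).
r_{12} = e_1·c_2 = -4.1110.
u_2 = c_2 + 4.1110·e_1 = (1.7000, 1.4000, 2.7000, -3.6000).
‖u_2‖ = 5.0100, so e_2 = (0.3393, 0.2794, 0.5389, -0.7186).
r_{13} = e_1·c_3 = -1.5811; r_{23} = e_2·c_3 = -3.2934.
u_3 = c_3 + 1.5811·e_1 + 3.2934·e_2 = (-1.3825, -1.0797, 2.2749, 0.6335).
‖u_3‖ = 2.9417, so e_3 = (-0.4700, -0.3670, 0.7733, 0.2153).
Qᵀb = (1.2649, -0.1597, 0.1612).
Back-substitute: x_3 = 0.1612/2.9417 = 0.0548.
x_2 = (-0.1597 + 3.2934·0.0548)/5.0100 = 0.0041.
x_1 = (1.2649 + 4.1110·0.0041 + 1.5811·0.0548)/3.1623 = 0.4328.

x = (0.4328, 0.0041, 0.0548)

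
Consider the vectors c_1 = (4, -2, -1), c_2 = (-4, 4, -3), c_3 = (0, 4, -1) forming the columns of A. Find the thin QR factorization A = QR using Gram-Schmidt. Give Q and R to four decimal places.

c_1 = (4, -2, -1); ‖c_1‖ = 4.5826, so q_1 = (0.8729, -0.4364, -0.2182).
q_1·c_2 = 0.8729·(-4) + (-0.4364)·4 + (-0.2182)·(-3) = -4.5826.
u_2 = c_2 + 4.5826·q_1 = (0.0000, 2.0000, -4.0000).
‖u_2‖ = 4.4721, so q_2 = (0.0000, 0.4472, -0.8944).
q_1·c_3 = 0.8729·0 + (-0.4364)·4 + (-0.2182)·(-1) = -1.5275; q_2·c_3 = 0.0000·0 + 0.4472·4 + (-0.8944)·(-1) = 2.6833.
u_3 = c_3 + 1.5275·q_1 − 2.6833·q_2 = (1.3333, 2.1333, 1.0667).
‖u_3‖ = 2.7325, so q_3 = (0.4880, 0.7807, 0.3904).

Q = [[0.8729, 0.0000, 0.4880], [-0.4364, 0.4472, 0.7807], [-0.2182, -0.8944, 0.3904]], R = [[4.5826, -4.5826, -1.5275], [0.0000, 4.4721, 2.6833], [0.0000, 0.0000, 2.7325]]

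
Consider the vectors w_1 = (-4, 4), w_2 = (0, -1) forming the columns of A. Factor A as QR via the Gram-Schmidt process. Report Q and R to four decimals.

w_1 = (-4, 4); ‖w_1‖ = 5.6569, so e_1 = (-0.7071, 0.7071).
e_1·w_2 = (-0.7071)·0 + 0.7071·(-1) = -0.7071.
u_2 = w_2 + 0.7071·e_1 = (-0.5000, -0.5000).
‖u_2‖ = 0.7071, so e_2 = (-0.7071, -0.7071).

Q = [[-0.7071, -0.7071], [0.7071, -0.7071]], R = [[5.6569, -0.7071], [0.0000, 0.7071]]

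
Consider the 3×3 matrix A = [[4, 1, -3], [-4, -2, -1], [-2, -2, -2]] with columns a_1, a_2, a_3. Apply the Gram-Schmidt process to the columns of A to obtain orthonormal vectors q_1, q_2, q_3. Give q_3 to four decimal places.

q_3 = (-0.4851, -0.7276, 0.4851)

a_1 = (4, -4, -2); ‖a_1‖ = 6.0000, so q_1 = (0.6667, -0.6667, -0.3333).
q_1·a_2 = 0.6667·1 + (-0.6667)·(-2) + (-0.3333)·(-2) = 2.6667.
u_2 = a_2 − 2.6667·q_1 = (-0.7778, -0.2222, -1.1111).
‖u_2‖ = 1.3744, so q_2 = (-0.5659, -0.1617, -0.8085).
q_1·a_3 = 0.6667·(-3) + (-0.6667)·(-1) + (-0.3333)·(-2) = -0.6667; q_2·a_3 = (-0.5659)·(-3) + (-0.1617)·(-1) + (-0.8085)·(-2) = 3.4763.
u_3 = a_3 + 0.6667·q_1 − 3.4763·q_2 = (-0.5882, -0.8824, 0.5882).
‖u_3‖ = 1.2127, so q_3 = (-0.4851, -0.7276, 0.4851).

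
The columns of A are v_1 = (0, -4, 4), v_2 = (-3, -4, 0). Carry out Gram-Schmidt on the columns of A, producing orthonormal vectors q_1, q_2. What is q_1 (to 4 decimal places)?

v_1 = (0, -4, 4); ‖v_1‖ = 5.6569, so q_1 = (0.0000, -0.7071, 0.7071).

q_1 = (0.0000, -0.7071, 0.7071)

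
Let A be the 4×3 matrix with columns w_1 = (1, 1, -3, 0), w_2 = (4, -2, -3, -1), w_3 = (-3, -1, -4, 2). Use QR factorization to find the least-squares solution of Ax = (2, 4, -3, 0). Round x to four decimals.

w_1 = (1, 1, -3, 0); ‖w_1‖ = 3.3166, so q_1 = (0.3015, 0.3015, -0.9045, 0.0000).
q_1·w_2 = 0.3015·4 + 0.3015·(-2) + (-0.9045)·(-3) + 0.0000·(-1) = 3.3166.
u_2 = w_2 − 3.3166·q_1 = (3.0000, -3.0000, 0.0000, -1.0000).
‖u_2‖ = 4.3589, so q_2 = (0.6882, -0.6882, 0.0000, -0.2294).
q_1·w_3 = 0.3015·(-3) + 0.3015·(-1) + (-0.9045)·(-4) + 0.0000·2 = 2.4121; q_2·w_3 = 0.6882·(-3) + (-0.6882)·(-1) + 0.0000·(-4) + (-0.2294)·2 = -1.8353.
u_3 = w_3 − 2.4121·q_1 + 1.8353·q_2 = (-2.4641, -2.9904, -1.8182, 1.5789).
‖u_3‖ = 4.5622, so q_3 = (-0.5401, -0.6555, -0.3985, 0.3461).
Qᵀb = (4.5227, -1.3765, -2.5066).
Back-substitute: x_3 = -2.5066/4.5622 = -0.5494.
x_2 = (-1.3765 + 1.8353·(-0.5494))/4.3589 = -0.5471.
x_1 = (4.5227 − 3.3166·(-0.5471) − 2.4121·(-0.5494))/3.3166 = 2.3103.

x = (2.3103, -0.5471, -0.5494)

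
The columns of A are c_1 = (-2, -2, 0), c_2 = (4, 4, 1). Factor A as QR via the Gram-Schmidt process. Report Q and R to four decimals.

Q = [[-0.7071, 0.0000], [-0.7071, 0.0000], [0.0000, 1.0000]], R = [[2.8284, -5.6569], [0.0000, 1.0000]]

c_1 = (-2, -2, 0); ‖c_1‖ = 2.8284, so q_1 = (-0.7071, -0.7071, 0.0000).
q_1·c_2 = (-0.7071)·4 + (-0.7071)·4 + 0.0000·1 = -5.6569.
u_2 = c_2 + 5.6569·q_1 = (0.0000, 0.0000, 1.0000).
‖u_2‖ = 1.0000, so q_2 = (0.0000, 0.0000, 1.0000).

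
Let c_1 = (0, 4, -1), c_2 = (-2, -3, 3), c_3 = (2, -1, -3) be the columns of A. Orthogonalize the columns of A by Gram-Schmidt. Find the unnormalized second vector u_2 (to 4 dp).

u_2 = (-2.0000, 0.5294, 2.1176)

c_1 = (0, 4, -1); ‖c_1‖ = 4.1231, so q_1 = (0.0000, 0.9701, -0.2425).
q_1·c_2 = 0.0000·(-2) + 0.9701·(-3) + (-0.2425)·3 = -3.6380.
u_2 = c_2 + 3.6380·q_1 = (-2.0000, 0.5294, 2.1176).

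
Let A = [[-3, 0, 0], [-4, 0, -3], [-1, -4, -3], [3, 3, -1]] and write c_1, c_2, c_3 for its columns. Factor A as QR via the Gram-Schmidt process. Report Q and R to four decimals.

Q = [[-0.5071, 0.2481, 0.2089], [-0.6761, 0.3308, -0.5273], [-0.1690, -0.8079, -0.4942], [0.5071, 0.4199, -0.6589]], R = [[5.9161, 2.1974, 2.0284], [0.0000, 4.4913, 1.0115], [0.0000, 0.0000, 3.7233]]

q_1 = c_1/‖c_1‖ = (-3, -4, -1, 3)/5.9161 = (-0.5071, -0.6761, -0.1690, 0.5071).
r_{12} = q_1·c_2 = 2.1974.
u_2 = c_2 − 2.1974·q_1 = (1.1143, 1.4857, -3.6286, 1.8857).
‖u_2‖ = 4.4913, so q_2 = (0.2481, 0.3308, -0.8079, 0.4199).
r_{13} = q_1·c_3 = 2.0284; r_{23} = q_2·c_3 = 1.0115.
u_3 = c_3 − 2.0284·q_1 − 1.0115·q_2 = (0.7776, -1.9632, -1.8399, -2.4533).
‖u_3‖ = 3.7233, so q_3 = (0.2089, -0.5273, -0.4942, -0.6589).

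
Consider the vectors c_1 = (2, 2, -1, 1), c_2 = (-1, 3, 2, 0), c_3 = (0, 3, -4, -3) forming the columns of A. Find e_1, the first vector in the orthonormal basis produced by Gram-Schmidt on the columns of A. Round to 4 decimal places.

c_1 = (2, 2, -1, 1); ‖c_1‖ = 3.1623, so e_1 = (0.6325, 0.6325, -0.3162, 0.3162).

e_1 = (0.6325, 0.6325, -0.3162, 0.3162)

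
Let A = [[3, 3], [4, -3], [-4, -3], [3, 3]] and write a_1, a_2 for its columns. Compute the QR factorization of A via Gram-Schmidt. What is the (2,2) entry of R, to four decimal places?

a_1 = (3, 4, -4, 3); ‖a_1‖ = 7.0711, so q_1 = (0.4243, 0.5657, -0.5657, 0.4243).
q_1·a_2 = 0.4243·3 + 0.5657·(-3) + (-0.5657)·(-3) + 0.4243·3 = 2.5456.
u_2 = a_2 − 2.5456·q_1 = (1.9200, -4.4400, -1.5600, 1.9200).
r_{22} = ‖u_2‖ = 5.4332.

r_{22} = 5.4332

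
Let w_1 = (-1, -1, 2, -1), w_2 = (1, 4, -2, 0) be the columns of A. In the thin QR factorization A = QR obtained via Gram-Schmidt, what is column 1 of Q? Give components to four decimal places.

q_1 = w_1/‖w_1‖ = (-1, -1, 2, -1)/2.6458 = (-0.3780, -0.3780, 0.7559, -0.3780).

q_1 = (-0.3780, -0.3780, 0.7559, -0.3780)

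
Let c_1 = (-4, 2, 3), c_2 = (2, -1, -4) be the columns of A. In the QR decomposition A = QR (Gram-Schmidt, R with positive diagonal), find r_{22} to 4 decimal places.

r_{22} = 2.0761

e_1 = c_1/‖c_1‖ = (-4, 2, 3)/5.3852 = (-0.7428, 0.3714, 0.5571).
r_{12} = e_1·c_2 = -4.0853.
u_2 = c_2 + 4.0853·e_1 = (-1.0345, 0.5172, -1.7241).
r_{22} = ‖u_2‖ = 2.0761.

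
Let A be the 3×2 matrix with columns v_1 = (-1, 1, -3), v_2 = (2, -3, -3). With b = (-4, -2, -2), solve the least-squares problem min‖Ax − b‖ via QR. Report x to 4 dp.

e_1 = v_1/‖v_1‖ = (-1, 1, -3)/3.3166 = (-0.3015, 0.3015, -0.9045).
r_{12} = e_1·v_2 = 1.2060.
u_2 = v_2 − 1.2060·e_1 = (2.3636, -3.3636, -1.9091).
‖u_2‖ = 4.5327, so e_2 = (0.5215, -0.7421, -0.4212).
Qᵀb = (2.4121, 0.2407).
Back-substitute: x_2 = 0.2407/4.5327 = 0.0531.
x_1 = (2.4121 − 1.2060·0.0531)/3.3166 = 0.7080.

x = (0.7080, 0.0531)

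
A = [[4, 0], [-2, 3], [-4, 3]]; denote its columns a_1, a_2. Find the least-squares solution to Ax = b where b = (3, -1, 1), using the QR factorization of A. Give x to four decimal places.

a_1 = (4, -2, -4); ‖a_1‖ = 6.0000, so q_1 = (0.6667, -0.3333, -0.6667).
q_1·a_2 = 0.6667·0 + (-0.3333)·3 + (-0.6667)·3 = -3.0000.
u_2 = a_2 + 3.0000·q_1 = (2.0000, 2.0000, 1.0000).
‖u_2‖ = 3.0000, so q_2 = (0.6667, 0.6667, 0.3333).
Qᵀb = (1.6667, 1.6667).
Back-substitute: x_2 = 1.6667/3.0000 = 0.5556.
x_1 = (1.6667 + 3.0000·0.5556)/6.0000 = 0.5556.

x = (0.5556, 0.5556)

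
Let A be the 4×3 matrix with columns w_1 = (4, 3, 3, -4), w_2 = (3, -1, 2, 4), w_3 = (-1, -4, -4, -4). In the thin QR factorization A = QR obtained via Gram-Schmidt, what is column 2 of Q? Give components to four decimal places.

w_1 = (4, 3, 3, -4); ‖w_1‖ = 7.0711, so e_1 = (0.5657, 0.4243, 0.4243, -0.5657).
e_1·w_2 = 0.5657·3 + 0.4243·(-1) + 0.4243·2 + (-0.5657)·4 = -0.1414.
u_2 = w_2 + 0.1414·e_1 = (3.0800, -0.9400, 2.0600, 3.9200).
‖u_2‖ = 5.4754, so e_2 = (0.5625, -0.1717, 0.3762, 0.7159).

e_2 = (0.5625, -0.1717, 0.3762, 0.7159)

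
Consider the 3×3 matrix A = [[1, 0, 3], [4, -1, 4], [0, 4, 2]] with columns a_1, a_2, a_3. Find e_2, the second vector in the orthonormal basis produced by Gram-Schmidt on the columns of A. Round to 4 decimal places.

a_1 = (1, 4, 0); ‖a_1‖ = 4.1231, so e_1 = (0.2425, 0.9701, 0.0000).
e_1·a_2 = 0.2425·0 + 0.9701·(-1) + 0.0000·4 = -0.9701.
u_2 = a_2 + 0.9701·e_1 = (0.2353, -0.0588, 4.0000).
‖u_2‖ = 4.0073, so e_2 = (0.0587, -0.0147, 0.9982).

e_2 = (0.0587, -0.0147, 0.9982)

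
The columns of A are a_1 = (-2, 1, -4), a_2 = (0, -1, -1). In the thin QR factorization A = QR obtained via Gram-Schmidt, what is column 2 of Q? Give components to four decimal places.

e_2 = (0.2279, -0.9117, -0.3419)

a_1 = (-2, 1, -4); ‖a_1‖ = 4.5826, so e_1 = (-0.4364, 0.2182, -0.8729).
e_1·a_2 = (-0.4364)·0 + 0.2182·(-1) + (-0.8729)·(-1) = 0.6547.
u_2 = a_2 − 0.6547·e_1 = (0.2857, -1.1429, -0.4286).
‖u_2‖ = 1.2536, so e_2 = (0.2279, -0.9117, -0.3419).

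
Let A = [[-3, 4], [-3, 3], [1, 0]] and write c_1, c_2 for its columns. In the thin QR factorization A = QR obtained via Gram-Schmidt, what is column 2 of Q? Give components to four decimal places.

c_1 = (-3, -3, 1); ‖c_1‖ = 4.3589, so e_1 = (-0.6882, -0.6882, 0.2294).
e_1·c_2 = (-0.6882)·4 + (-0.6882)·3 + 0.2294·0 = -4.8177.
u_2 = c_2 + 4.8177·e_1 = (0.6842, -0.3158, 1.1053).
‖u_2‖ = 1.3377, so e_2 = (0.5115, -0.2361, 0.8262).

e_2 = (0.5115, -0.2361, 0.8262)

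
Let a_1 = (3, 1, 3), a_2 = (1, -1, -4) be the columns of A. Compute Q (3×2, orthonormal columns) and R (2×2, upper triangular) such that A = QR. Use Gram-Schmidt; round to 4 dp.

Q = [[0.6882, 0.7226], [0.2294, -0.1327], [0.6882, -0.6784]], R = [[4.3589, -2.2942], [0.0000, 3.5689]]

a_1 = (3, 1, 3); ‖a_1‖ = 4.3589, so e_1 = (0.6882, 0.2294, 0.6882).
e_1·a_2 = 0.6882·1 + 0.2294·(-1) + 0.6882·(-4) = -2.2942.
u_2 = a_2 + 2.2942·e_1 = (2.5789, -0.4737, -2.4211).
‖u_2‖ = 3.5689, so e_2 = (0.7226, -0.1327, -0.6784).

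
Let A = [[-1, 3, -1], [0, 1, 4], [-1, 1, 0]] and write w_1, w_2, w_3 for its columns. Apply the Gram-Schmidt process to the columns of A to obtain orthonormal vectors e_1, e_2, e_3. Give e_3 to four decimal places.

e_3 = (-0.4082, 0.8165, 0.4082)

w_1 = (-1, 0, -1); ‖w_1‖ = 1.4142, so e_1 = (-0.7071, 0.0000, -0.7071).
e_1·w_2 = (-0.7071)·3 + 0.0000·1 + (-0.7071)·1 = -2.8284.
u_2 = w_2 + 2.8284·e_1 = (1.0000, 1.0000, -1.0000).
‖u_2‖ = 1.7321, so e_2 = (0.5774, 0.5774, -0.5774).
e_1·w_3 = (-0.7071)·(-1) + 0.0000·4 + (-0.7071)·0 = 0.7071; e_2·w_3 = 0.5774·(-1) + 0.5774·4 + (-0.5774)·0 = 1.7321.
u_3 = w_3 − 0.7071·e_1 − 1.7321·e_2 = (-1.5000, 3.0000, 1.5000).
‖u_3‖ = 3.6742, so e_3 = (-0.4082, 0.8165, 0.4082).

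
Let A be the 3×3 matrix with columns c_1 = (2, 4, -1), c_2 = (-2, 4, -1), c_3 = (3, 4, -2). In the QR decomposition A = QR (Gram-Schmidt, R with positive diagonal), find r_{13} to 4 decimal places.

r_{13} = 5.2372

q_1 = c_1/‖c_1‖ = (2, 4, -1)/4.5826 = (0.4364, 0.8729, -0.2182).
r_{13} = q_1·c_3 = 5.2372.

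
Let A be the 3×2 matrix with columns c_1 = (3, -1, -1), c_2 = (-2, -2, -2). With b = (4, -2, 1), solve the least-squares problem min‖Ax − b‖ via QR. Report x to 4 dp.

q_1 = c_1/‖c_1‖ = (3, -1, -1)/3.3166 = (0.9045, -0.3015, -0.3015).
r_{12} = q_1·c_2 = -0.6030.
u_2 = c_2 + 0.6030·q_1 = (-1.4545, -2.1818, -2.1818).
‖u_2‖ = 3.4112, so q_2 = (-0.4264, -0.6396, -0.6396).
Qᵀb = (3.9196, -1.0660).
Back-substitute: x_2 = -1.0660/3.4112 = -0.3125.
x_1 = (3.9196 + 0.6030·(-0.3125))/3.3166 = 1.1250.

x = (1.1250, -0.3125)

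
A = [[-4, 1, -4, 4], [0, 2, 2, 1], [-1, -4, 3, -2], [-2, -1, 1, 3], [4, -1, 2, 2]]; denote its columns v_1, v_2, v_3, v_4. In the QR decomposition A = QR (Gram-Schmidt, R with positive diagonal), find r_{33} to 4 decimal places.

v_1 = (-4, 0, -1, -2, 4); ‖v_1‖ = 6.0828, so e_1 = (-0.6576, 0.0000, -0.1644, -0.3288, 0.6576).
e_1·v_2 = (-0.6576)·1 + 0.0000·2 + (-0.1644)·(-4) + (-0.3288)·(-1) + 0.6576·(-1) = -0.3288.
u_2 = v_2 + 0.3288·e_1 = (0.7838, 2.0000, -4.0541, -1.1081, -0.7838).
‖u_2‖ = 4.7845, so e_2 = (0.1638, 0.4180, -0.8473, -0.2316, -0.1638).
e_1·v_3 = (-0.6576)·(-4) + 0.0000·2 + (-0.1644)·3 + (-0.3288)·1 + 0.6576·2 = 3.1236; e_2·v_3 = 0.1638·(-4) + 0.4180·2 + (-0.8473)·3 + (-0.2316)·1 + (-0.1638)·2 = -2.9204.
u_3 = v_3 − 3.1236·e_1 + 2.9204·e_2 = (-1.4675, 3.2208, 1.0390, 1.3506, -0.5325).
r_{33} = ‖u_3‖ = 3.9641.

r_{33} = 3.9641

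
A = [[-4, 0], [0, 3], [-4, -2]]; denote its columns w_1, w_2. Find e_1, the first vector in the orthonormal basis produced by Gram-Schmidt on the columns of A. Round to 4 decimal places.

w_1 = (-4, 0, -4); ‖w_1‖ = 5.6569, so e_1 = (-0.7071, 0.0000, -0.7071).

e_1 = (-0.7071, 0.0000, -0.7071)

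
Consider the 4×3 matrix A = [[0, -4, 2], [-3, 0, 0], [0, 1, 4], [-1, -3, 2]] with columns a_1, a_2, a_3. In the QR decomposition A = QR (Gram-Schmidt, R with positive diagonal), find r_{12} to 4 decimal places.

r_{12} = 0.9487

e_1 = a_1/‖a_1‖ = (0, -3, 0, -1)/3.1623 = (0.0000, -0.9487, 0.0000, -0.3162).
r_{12} = e_1·a_2 = 0.9487.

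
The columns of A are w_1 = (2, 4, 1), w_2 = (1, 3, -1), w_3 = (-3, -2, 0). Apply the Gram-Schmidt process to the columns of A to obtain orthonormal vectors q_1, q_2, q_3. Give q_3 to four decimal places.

q_3 = (-0.8890, 0.3810, 0.2540)

q_1 = w_1/‖w_1‖ = (2, 4, 1)/4.5826 = (0.4364, 0.8729, 0.2182).
r_{12} = q_1·w_2 = 2.8368.
u_2 = w_2 − 2.8368·q_1 = (-0.2381, 0.5238, -1.6190).
‖u_2‖ = 1.7182, so q_2 = (-0.1386, 0.3049, -0.9423).
r_{13} = q_1·w_3 = -3.0551; r_{23} = q_2·w_3 = -0.1940.
u_3 = w_3 + 3.0551·q_1 + 0.1940·q_2 = (-1.6935, 0.7258, 0.4839).
‖u_3‖ = 1.9050, so q_3 = (-0.8890, 0.3810, 0.2540).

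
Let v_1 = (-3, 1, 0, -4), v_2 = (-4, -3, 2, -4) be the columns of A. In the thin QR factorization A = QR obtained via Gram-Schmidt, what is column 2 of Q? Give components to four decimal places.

v_1 = (-3, 1, 0, -4); ‖v_1‖ = 5.0990, so e_1 = (-0.5883, 0.1961, 0.0000, -0.7845).
e_1·v_2 = (-0.5883)·(-4) + 0.1961·(-3) + 0.0000·2 + (-0.7845)·(-4) = 4.9029.
u_2 = v_2 − 4.9029·e_1 = (-1.1154, -3.9615, 2.0000, -0.1538).
‖u_2‖ = 4.5784, so e_2 = (-0.2436, -0.8653, 0.4368, -0.0336).

e_2 = (-0.2436, -0.8653, 0.4368, -0.0336)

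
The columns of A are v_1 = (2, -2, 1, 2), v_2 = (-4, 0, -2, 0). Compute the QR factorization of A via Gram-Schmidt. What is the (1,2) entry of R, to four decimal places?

v_1 = (2, -2, 1, 2); ‖v_1‖ = 3.6056, so q_1 = (0.5547, -0.5547, 0.2774, 0.5547).
r_{12} = q_1·v_2 = -2.7735.

r_{12} = -2.7735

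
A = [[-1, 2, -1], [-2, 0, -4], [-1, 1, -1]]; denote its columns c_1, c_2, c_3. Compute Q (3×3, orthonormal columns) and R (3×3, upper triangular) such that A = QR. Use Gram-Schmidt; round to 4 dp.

Q = [[-0.4082, 0.8018, -0.4364], [-0.8165, -0.5345, -0.2182], [-0.4082, 0.2673, 0.8729]], R = [[2.4495, -1.2247, 4.0825], [0.0000, 1.8708, 1.0690], [0.0000, 0.0000, 0.4364]]

c_1 = (-1, -2, -1); ‖c_1‖ = 2.4495, so e_1 = (-0.4082, -0.8165, -0.4082).
e_1·c_2 = (-0.4082)·2 + (-0.8165)·0 + (-0.4082)·1 = -1.2247.
u_2 = c_2 + 1.2247·e_1 = (1.5000, -1.0000, 0.5000).
‖u_2‖ = 1.8708, so e_2 = (0.8018, -0.5345, 0.2673).
e_1·c_3 = (-0.4082)·(-1) + (-0.8165)·(-4) + (-0.4082)·(-1) = 4.0825; e_2·c_3 = 0.8018·(-1) + (-0.5345)·(-4) + 0.2673·(-1) = 1.0690.
u_3 = c_3 − 4.0825·e_1 − 1.0690·e_2 = (-0.1905, -0.0952, 0.3810).
‖u_3‖ = 0.4364, so e_3 = (-0.4364, -0.2182, 0.8729).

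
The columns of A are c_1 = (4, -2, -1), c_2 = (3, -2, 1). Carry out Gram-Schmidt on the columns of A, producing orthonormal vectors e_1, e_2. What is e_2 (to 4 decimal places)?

c_1 = (4, -2, -1); ‖c_1‖ = 4.5826, so e_1 = (0.8729, -0.4364, -0.2182).
e_1·c_2 = 0.8729·3 + (-0.4364)·(-2) + (-0.2182)·1 = 3.2733.
u_2 = c_2 − 3.2733·e_1 = (0.1429, -0.5714, 1.7143).
‖u_2‖ = 1.8127, so e_2 = (0.0788, -0.3152, 0.9457).

e_2 = (0.0788, -0.3152, 0.9457)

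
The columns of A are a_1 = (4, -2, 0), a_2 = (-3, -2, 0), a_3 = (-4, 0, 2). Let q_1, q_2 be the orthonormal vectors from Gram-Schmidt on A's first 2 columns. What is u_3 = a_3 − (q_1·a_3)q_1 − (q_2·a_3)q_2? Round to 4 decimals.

a_1 = (4, -2, 0); ‖a_1‖ = 4.4721, so q_1 = (0.8944, -0.4472, 0.0000).
q_1·a_2 = 0.8944·(-3) + (-0.4472)·(-2) + 0.0000·0 = -1.7889.
u_2 = a_2 + 1.7889·q_1 = (-1.4000, -2.8000, 0.0000).
‖u_2‖ = 3.1305, so q_2 = (-0.4472, -0.8944, 0.0000).
q_1·a_3 = 0.8944·(-4) + (-0.4472)·0 + 0.0000·2 = -3.5777; q_2·a_3 = (-0.4472)·(-4) + (-0.8944)·0 + 0.0000·2 = 1.7889.
u_3 = a_3 + 3.5777·q_1 − 1.7889·q_2 = (0.0000, 0.0000, 2.0000).

u_3 = (0.0000, 0.0000, 2.0000)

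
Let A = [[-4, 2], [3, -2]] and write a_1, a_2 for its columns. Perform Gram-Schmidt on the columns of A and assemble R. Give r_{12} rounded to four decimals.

a_1 = (-4, 3); ‖a_1‖ = 5.0000, so e_1 = (-0.8000, 0.6000).
r_{12} = e_1·a_2 = -2.8000.

r_{12} = -2.8000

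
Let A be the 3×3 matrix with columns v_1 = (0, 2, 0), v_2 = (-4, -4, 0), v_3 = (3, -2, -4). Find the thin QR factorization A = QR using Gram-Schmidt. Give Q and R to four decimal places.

Q = [[0.0000, -1.0000, 0.0000], [1.0000, 0.0000, 0.0000], [0.0000, 0.0000, -1.0000]], R = [[2.0000, -4.0000, -2.0000], [0.0000, 4.0000, -3.0000], [0.0000, 0.0000, 4.0000]]

v_1 = (0, 2, 0); ‖v_1‖ = 2.0000, so e_1 = (0.0000, 1.0000, 0.0000).
e_1·v_2 = 0.0000·(-4) + 1.0000·(-4) + 0.0000·0 = -4.0000.
u_2 = v_2 + 4.0000·e_1 = (-4.0000, 0.0000, 0.0000).
‖u_2‖ = 4.0000, so e_2 = (-1.0000, 0.0000, 0.0000).
e_1·v_3 = 0.0000·3 + 1.0000·(-2) + 0.0000·(-4) = -2.0000; e_2·v_3 = (-1.0000)·3 + 0.0000·(-2) + 0.0000·(-4) = -3.0000.
u_3 = v_3 + 2.0000·e_1 + 3.0000·e_2 = (0.0000, 0.0000, -4.0000).
‖u_3‖ = 4.0000, so e_3 = (0.0000, 0.0000, -1.0000).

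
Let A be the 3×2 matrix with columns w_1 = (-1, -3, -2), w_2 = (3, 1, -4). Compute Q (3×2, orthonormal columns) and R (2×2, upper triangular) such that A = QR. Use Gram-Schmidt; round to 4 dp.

w_1 = (-1, -3, -2); ‖w_1‖ = 3.7417, so e_1 = (-0.2673, -0.8018, -0.5345).
e_1·w_2 = (-0.2673)·3 + (-0.8018)·1 + (-0.5345)·(-4) = 0.5345.
u_2 = w_2 − 0.5345·e_1 = (3.1429, 1.4286, -3.7143).
‖u_2‖ = 5.0709, so e_2 = (0.6198, 0.2817, -0.7325).

Q = [[-0.2673, 0.6198], [-0.8018, 0.2817], [-0.5345, -0.7325]], R = [[3.7417, 0.5345], [0.0000, 5.0709]]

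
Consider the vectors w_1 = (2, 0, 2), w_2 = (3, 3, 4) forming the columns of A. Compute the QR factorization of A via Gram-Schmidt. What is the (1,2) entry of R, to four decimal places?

r_{12} = 4.9497

w_1 = (2, 0, 2); ‖w_1‖ = 2.8284, so q_1 = (0.7071, 0.0000, 0.7071).
r_{12} = q_1·w_2 = 4.9497.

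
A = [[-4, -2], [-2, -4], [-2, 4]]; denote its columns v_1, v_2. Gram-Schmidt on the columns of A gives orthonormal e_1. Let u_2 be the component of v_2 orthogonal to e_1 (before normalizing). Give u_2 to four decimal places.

u_2 = (-0.6667, -3.3333, 4.6667)

e_1 = v_1/‖v_1‖ = (-4, -2, -2)/4.8990 = (-0.8165, -0.4082, -0.4082).
r_{12} = e_1·v_2 = 1.6330.
u_2 = v_2 − 1.6330·e_1 = (-0.6667, -3.3333, 4.6667).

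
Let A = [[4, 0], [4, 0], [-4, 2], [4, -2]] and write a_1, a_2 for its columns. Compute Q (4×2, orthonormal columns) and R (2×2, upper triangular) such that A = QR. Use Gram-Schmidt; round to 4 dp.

Q = [[0.5000, 0.5000], [0.5000, 0.5000], [-0.5000, 0.5000], [0.5000, -0.5000]], R = [[8.0000, -2.0000], [0.0000, 2.0000]]

a_1 = (4, 4, -4, 4); ‖a_1‖ = 8.0000, so q_1 = (0.5000, 0.5000, -0.5000, 0.5000).
q_1·a_2 = 0.5000·0 + 0.5000·0 + (-0.5000)·2 + 0.5000·(-2) = -2.0000.
u_2 = a_2 + 2.0000·q_1 = (1.0000, 1.0000, 1.0000, -1.0000).
‖u_2‖ = 2.0000, so q_2 = (0.5000, 0.5000, 0.5000, -0.5000).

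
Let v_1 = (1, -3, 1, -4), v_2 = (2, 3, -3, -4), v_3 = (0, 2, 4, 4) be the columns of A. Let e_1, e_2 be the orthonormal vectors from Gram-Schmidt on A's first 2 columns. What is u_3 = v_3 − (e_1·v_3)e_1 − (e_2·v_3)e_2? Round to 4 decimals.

u_3 = (1.5394, 1.8000, 3.0848, -0.1939)

v_1 = (1, -3, 1, -4); ‖v_1‖ = 5.1962, so e_1 = (0.1925, -0.5774, 0.1925, -0.7698).
e_1·v_2 = 0.1925·2 + (-0.5774)·3 + 0.1925·(-3) + (-0.7698)·(-4) = 1.1547.
u_2 = v_2 − 1.1547·e_1 = (1.7778, 3.6667, -3.2222, -3.1111).
‖u_2‖ = 6.0553, so e_2 = (0.2936, 0.6055, -0.5321, -0.5138).
e_1·v_3 = 0.1925·0 + (-0.5774)·2 + 0.1925·4 + (-0.7698)·4 = -3.4641; e_2·v_3 = 0.2936·0 + 0.6055·2 + (-0.5321)·4 + (-0.5138)·4 = -2.9726.
u_3 = v_3 + 3.4641·e_1 + 2.9726·e_2 = (1.5394, 1.8000, 3.0848, -0.1939).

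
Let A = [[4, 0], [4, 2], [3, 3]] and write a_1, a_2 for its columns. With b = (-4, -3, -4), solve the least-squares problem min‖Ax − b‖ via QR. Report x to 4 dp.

a_1 = (4, 4, 3); ‖a_1‖ = 6.4031, so q_1 = (0.6247, 0.6247, 0.4685).
q_1·a_2 = 0.6247·0 + 0.6247·2 + 0.4685·3 = 2.6550.
u_2 = a_2 − 2.6550·q_1 = (-1.6585, 0.3415, 1.7561).
‖u_2‖ = 2.4395, so q_2 = (-0.6799, 0.1400, 0.7199).
Qᵀb = (-6.2470, -0.5799).
Back-substitute: x_2 = -0.5799/2.4395 = -0.2377.
x_1 = (-6.2470 − 2.6550·(-0.2377))/6.4031 = -0.8770.

x = (-0.8770, -0.2377)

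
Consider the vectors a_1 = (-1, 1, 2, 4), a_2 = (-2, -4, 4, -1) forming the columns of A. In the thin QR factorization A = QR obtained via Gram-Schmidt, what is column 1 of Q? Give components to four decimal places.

q_1 = (-0.2132, 0.2132, 0.4264, 0.8528)

a_1 = (-1, 1, 2, 4); ‖a_1‖ = 4.6904, so q_1 = (-0.2132, 0.2132, 0.4264, 0.8528).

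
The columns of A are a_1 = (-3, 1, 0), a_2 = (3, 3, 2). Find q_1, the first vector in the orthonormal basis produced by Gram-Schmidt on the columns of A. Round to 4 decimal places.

a_1 = (-3, 1, 0); ‖a_1‖ = 3.1623, so q_1 = (-0.9487, 0.3162, 0.0000).

q_1 = (-0.9487, 0.3162, 0.0000)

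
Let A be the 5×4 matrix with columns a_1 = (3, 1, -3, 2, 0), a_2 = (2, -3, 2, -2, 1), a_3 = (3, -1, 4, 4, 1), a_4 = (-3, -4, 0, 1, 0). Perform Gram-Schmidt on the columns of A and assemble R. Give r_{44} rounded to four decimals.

e_1 = a_1/‖a_1‖ = (3, 1, -3, 2, 0)/4.7958 = (0.6255, 0.2085, -0.6255, 0.4170, 0.0000).
r_{12} = e_1·a_2 = -1.4596.
u_2 = a_2 + 1.4596·e_1 = (2.9130, -2.6957, 1.0870, -1.3913, 1.0000).
‖u_2‖ = 4.4575, so e_2 = (0.6535, -0.6047, 0.2438, -0.3121, 0.2243).
r_{13} = e_1·a_3 = 0.8341; r_{23} = e_2·a_3 = 2.5165.
u_3 = a_3 − 0.8341·e_1 − 2.5165·e_2 = (0.8337, 0.3479, 3.9081, 4.4376, 0.4354).
‖u_3‖ = 5.9976, so e_3 = (0.1390, 0.0580, 0.6516, 0.7399, 0.0726).
r_{14} = e_1·a_4 = -2.2937; r_{24} = e_2·a_4 = 0.1463; r_{34} = e_3·a_4 = 0.0908.
u_4 = a_4 + 2.2937·e_1 − 0.1463·e_2 − 0.0908·e_3 = (-1.6735, -3.4385, -1.5297, 1.9350, -0.0394).
r_{44} = ‖u_4‖ = 4.5508.

r_{44} = 4.5508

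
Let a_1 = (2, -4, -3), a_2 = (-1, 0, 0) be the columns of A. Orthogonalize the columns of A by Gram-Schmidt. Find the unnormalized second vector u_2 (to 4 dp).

q_1 = a_1/‖a_1‖ = (2, -4, -3)/5.3852 = (0.3714, -0.7428, -0.5571).
r_{12} = q_1·a_2 = -0.3714.
u_2 = a_2 + 0.3714·q_1 = (-0.8621, -0.2759, -0.2069).

u_2 = (-0.8621, -0.2759, -0.2069)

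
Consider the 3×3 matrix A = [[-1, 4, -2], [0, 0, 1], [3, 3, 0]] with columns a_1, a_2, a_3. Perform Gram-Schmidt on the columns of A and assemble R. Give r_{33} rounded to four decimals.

r_{33} = 1.0000

a_1 = (-1, 0, 3); ‖a_1‖ = 3.1623, so q_1 = (-0.3162, 0.0000, 0.9487).
q_1·a_2 = (-0.3162)·4 + 0.0000·0 + 0.9487·3 = 1.5811.
u_2 = a_2 − 1.5811·q_1 = (4.5000, 0.0000, 1.5000).
‖u_2‖ = 4.7434, so q_2 = (0.9487, 0.0000, 0.3162).
q_1·a_3 = (-0.3162)·(-2) + 0.0000·1 + 0.9487·0 = 0.6325; q_2·a_3 = 0.9487·(-2) + 0.0000·1 + 0.3162·0 = -1.8974.
u_3 = a_3 − 0.6325·q_1 + 1.8974·q_2 = (0.0000, 1.0000, 0.0000).
r_{33} = ‖u_3‖ = 1.0000.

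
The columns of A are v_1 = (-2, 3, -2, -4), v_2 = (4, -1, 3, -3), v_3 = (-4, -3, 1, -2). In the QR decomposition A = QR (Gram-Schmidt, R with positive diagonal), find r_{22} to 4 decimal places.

r_{22} = 5.8517

q_1 = v_1/‖v_1‖ = (-2, 3, -2, -4)/5.7446 = (-0.3482, 0.5222, -0.3482, -0.6963).
r_{12} = q_1·v_2 = -0.8704.
u_2 = v_2 + 0.8704·q_1 = (3.6970, -0.5455, 2.6970, -3.6061).
r_{22} = ‖u_2‖ = 5.8517.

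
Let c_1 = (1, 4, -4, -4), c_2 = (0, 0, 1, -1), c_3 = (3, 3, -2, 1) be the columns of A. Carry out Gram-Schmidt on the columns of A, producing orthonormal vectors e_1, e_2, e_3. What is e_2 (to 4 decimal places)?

e_1 = c_1/‖c_1‖ = (1, 4, -4, -4)/7.0000 = (0.1429, 0.5714, -0.5714, -0.5714).
r_{12} = e_1·c_2 = 0.0000.
u_2 = c_2 + 0.0000·e_1 = (0.0000, 0.0000, 1.0000, -1.0000).
‖u_2‖ = 1.4142, so e_2 = (0.0000, 0.0000, 0.7071, -0.7071).

e_2 = (0.0000, 0.0000, 0.7071, -0.7071)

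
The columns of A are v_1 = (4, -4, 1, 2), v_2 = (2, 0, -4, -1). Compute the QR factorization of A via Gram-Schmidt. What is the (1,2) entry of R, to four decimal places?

r_{12} = 0.3288

v_1 = (4, -4, 1, 2); ‖v_1‖ = 6.0828, so e_1 = (0.6576, -0.6576, 0.1644, 0.3288).
r_{12} = e_1·v_2 = 0.3288.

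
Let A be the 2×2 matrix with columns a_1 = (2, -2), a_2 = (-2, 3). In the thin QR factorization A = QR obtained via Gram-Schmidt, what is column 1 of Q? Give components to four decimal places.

e_1 = (0.7071, -0.7071)

a_1 = (2, -2); ‖a_1‖ = 2.8284, so e_1 = (0.7071, -0.7071).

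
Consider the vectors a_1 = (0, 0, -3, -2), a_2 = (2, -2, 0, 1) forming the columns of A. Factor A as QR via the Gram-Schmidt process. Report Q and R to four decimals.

a_1 = (0, 0, -3, -2); ‖a_1‖ = 3.6056, so e_1 = (0.0000, 0.0000, -0.8321, -0.5547).
e_1·a_2 = 0.0000·2 + 0.0000·(-2) + (-0.8321)·0 + (-0.5547)·1 = -0.5547.
u_2 = a_2 + 0.5547·e_1 = (2.0000, -2.0000, -0.4615, 0.6923).
‖u_2‖ = 2.9483, so e_2 = (0.6784, -0.6784, -0.1565, 0.2348).

Q = [[0.0000, 0.6784], [0.0000, -0.6784], [-0.8321, -0.1565], [-0.5547, 0.2348]], R = [[3.6056, -0.5547], [0.0000, 2.9483]]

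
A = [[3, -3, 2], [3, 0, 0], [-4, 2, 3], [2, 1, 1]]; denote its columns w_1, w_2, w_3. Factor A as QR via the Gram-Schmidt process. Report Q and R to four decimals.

Q = [[0.4867, -0.6388, 0.5940], [0.4867, 0.4166, 0.1089], [-0.6489, 0.1481, 0.7091], [0.3244, 0.6296, 0.3639]], R = [[6.1644, -2.4333, -0.6489], [0.0000, 2.8423, -0.2037], [0.0000, 0.0000, 3.6793]]

w_1 = (3, 3, -4, 2); ‖w_1‖ = 6.1644, so e_1 = (0.4867, 0.4867, -0.6489, 0.3244).
e_1·w_2 = 0.4867·(-3) + 0.4867·0 + (-0.6489)·2 + 0.3244·1 = -2.4333.
u_2 = w_2 + 2.4333·e_1 = (-1.8158, 1.1842, 0.4211, 1.7895).
‖u_2‖ = 2.8423, so e_2 = (-0.6388, 0.4166, 0.1481, 0.6296).
e_1·w_3 = 0.4867·2 + 0.4867·0 + (-0.6489)·3 + 0.3244·1 = -0.6489; e_2·w_3 = (-0.6388)·2 + 0.4166·0 + 0.1481·3 + 0.6296·1 = -0.2037.
u_3 = w_3 + 0.6489·e_1 + 0.2037·e_2 = (2.1857, 0.4007, 2.6091, 1.3388).
‖u_3‖ = 3.6793, so e_3 = (0.5940, 0.1089, 0.7091, 0.3639).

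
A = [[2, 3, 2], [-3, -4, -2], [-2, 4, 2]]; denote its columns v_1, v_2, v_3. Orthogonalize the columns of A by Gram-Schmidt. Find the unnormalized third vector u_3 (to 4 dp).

v_1 = (2, -3, -2); ‖v_1‖ = 4.1231, so q_1 = (0.4851, -0.7276, -0.4851).
q_1·v_2 = 0.4851·3 + (-0.7276)·(-4) + (-0.4851)·4 = 2.4254.
u_2 = v_2 − 2.4254·q_1 = (1.8235, -2.2353, 5.1765).
‖u_2‖ = 5.9260, so q_2 = (0.3077, -0.3772, 0.8735).
q_1·v_3 = 0.4851·2 + (-0.7276)·(-2) + (-0.4851)·2 = 1.4552; q_2·v_3 = 0.3077·2 + (-0.3772)·(-2) + 0.8735·2 = 3.1169.
u_3 = v_3 − 1.4552·q_1 − 3.1169·q_2 = (0.3350, 0.2345, -0.0168).

u_3 = (0.3350, 0.2345, -0.0168)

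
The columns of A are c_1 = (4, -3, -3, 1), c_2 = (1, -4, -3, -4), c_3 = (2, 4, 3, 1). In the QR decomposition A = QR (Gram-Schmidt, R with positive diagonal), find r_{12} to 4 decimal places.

r_{12} = 3.5496

c_1 = (4, -3, -3, 1); ‖c_1‖ = 5.9161, so e_1 = (0.6761, -0.5071, -0.5071, 0.1690).
r_{12} = e_1·c_2 = 3.5496.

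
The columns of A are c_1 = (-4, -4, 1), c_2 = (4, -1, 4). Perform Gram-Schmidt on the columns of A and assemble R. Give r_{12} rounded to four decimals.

r_{12} = -1.3926

c_1 = (-4, -4, 1); ‖c_1‖ = 5.7446, so e_1 = (-0.6963, -0.6963, 0.1741).
r_{12} = e_1·c_2 = -1.3926.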